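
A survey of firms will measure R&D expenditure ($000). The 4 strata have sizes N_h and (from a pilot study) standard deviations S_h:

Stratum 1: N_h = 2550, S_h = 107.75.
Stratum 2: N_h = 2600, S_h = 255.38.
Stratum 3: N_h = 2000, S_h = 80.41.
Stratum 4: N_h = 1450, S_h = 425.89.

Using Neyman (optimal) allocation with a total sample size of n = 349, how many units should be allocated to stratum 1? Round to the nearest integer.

Neyman allocation: n_h = n · N_h S_h / Σ N_i S_i, with n = 349.
  stratum 1: N_h·S_h = 2550·107.75 = 274762.50
  stratum 2: N_h·S_h = 2600·255.38 = 663988.00
  stratum 3: N_h·S_h = 2000·80.41 = 160820.00
  stratum 4: N_h·S_h = 1450·425.89 = 617540.50
Σ N_h S_h = 1717111.00
n for stratum 1 = 349·274762.50/1717111.00 = 55.845 → 56

56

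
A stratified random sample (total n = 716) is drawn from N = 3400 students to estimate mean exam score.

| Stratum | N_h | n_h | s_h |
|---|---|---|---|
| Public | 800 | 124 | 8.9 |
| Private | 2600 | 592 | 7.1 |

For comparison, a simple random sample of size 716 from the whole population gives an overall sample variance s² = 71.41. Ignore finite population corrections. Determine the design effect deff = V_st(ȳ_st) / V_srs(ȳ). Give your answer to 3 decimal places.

V̂(ȳ_st) = Σ W_h² s_h²/n_h, with W_h = N_h/N and N = 3400:
  stratum Public: (800/3400)²·8.9²/124 = 0.0353656
  stratum Private: (2600/3400)²·7.1²/592 = 0.0497948
V_st = 0.0851603
V_srs = s²/n = 71.41/716 = 0.0997346
deff = V_st / V_srs = 0.0851603/0.0997346 = 0.8539

deff ≈ 0.854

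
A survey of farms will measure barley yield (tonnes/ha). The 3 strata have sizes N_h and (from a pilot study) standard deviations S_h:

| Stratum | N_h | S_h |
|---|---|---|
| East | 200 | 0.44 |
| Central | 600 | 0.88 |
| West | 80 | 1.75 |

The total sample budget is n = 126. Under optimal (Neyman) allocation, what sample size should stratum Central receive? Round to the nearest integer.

88

Neyman allocation: n_h = n · N_h S_h / Σ N_i S_i, with n = 126.
  stratum East: N_h·S_h = 200·0.44 = 88.00
  stratum Central: N_h·S_h = 600·0.88 = 528.00
  stratum West: N_h·S_h = 80·1.75 = 140.00
Σ N_h S_h = 756.00
n for stratum Central = 126·528.00/756.00 = 88.000 → 88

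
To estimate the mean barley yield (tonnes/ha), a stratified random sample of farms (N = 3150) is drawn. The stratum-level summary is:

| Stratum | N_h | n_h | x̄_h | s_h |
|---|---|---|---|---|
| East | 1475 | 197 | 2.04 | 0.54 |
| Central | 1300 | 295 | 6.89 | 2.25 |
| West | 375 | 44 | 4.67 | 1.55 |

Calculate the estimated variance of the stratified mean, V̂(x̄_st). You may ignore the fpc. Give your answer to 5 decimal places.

V̂(x̄_st) = Σ W_h² s_h²/n_h, with W_h = N_h/N and N = 3150:
  stratum East: (1475/3150)²·0.54²/197 = 0.000324552
  stratum Central: (1300/3150)²·2.25²/295 = 0.00292286
  stratum West: (375/3150)²·1.55²/44 = 0.000773842
V̂(x̄_st) = 0.00402126

V̂(x̄_st) ≈ 0.00402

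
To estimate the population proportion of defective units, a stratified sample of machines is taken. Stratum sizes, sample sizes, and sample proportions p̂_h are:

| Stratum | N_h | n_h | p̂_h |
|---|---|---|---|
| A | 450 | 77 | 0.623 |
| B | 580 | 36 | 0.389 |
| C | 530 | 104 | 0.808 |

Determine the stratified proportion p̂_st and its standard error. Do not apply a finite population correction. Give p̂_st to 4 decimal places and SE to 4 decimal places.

N = 1560; stratum weights W_h = N_h/N.
p̂_st = Σ W_h p̂_h = (450·0.623 + 580·0.389 + 530·0.808)/1560 = 0.59885
V̂(p̂_st) = Σ W_h² p̂_h(1−p̂_h)/(n_h−1):
  stratum A: (450/1560)²·0.623·0.377/76 = 0.000257153
  stratum B: (580/1560)²·0.389·0.611/35 = 0.000938706
  stratum C: (530/1560)²·0.808·0.192/103 = 0.000173851
V̂(p̂_st) = 0.00136971; SE = √V̂ = 0.0370096

p̂_st ≈ 0.5989, SE ≈ 0.0370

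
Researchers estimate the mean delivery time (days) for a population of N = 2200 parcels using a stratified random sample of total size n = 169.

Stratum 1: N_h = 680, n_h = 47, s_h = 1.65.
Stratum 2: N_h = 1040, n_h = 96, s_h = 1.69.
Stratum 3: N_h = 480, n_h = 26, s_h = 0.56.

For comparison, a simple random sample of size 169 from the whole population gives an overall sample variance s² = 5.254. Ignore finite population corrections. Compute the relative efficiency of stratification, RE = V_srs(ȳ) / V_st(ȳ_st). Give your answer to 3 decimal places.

V̂(ȳ_st) = Σ W_h² s_h²/n_h, with W_h = N_h/N and N = 2200:
  stratum 1: (680/2200)²·1.65²/47 = 0.00553404
  stratum 2: (1040/2200)²·1.69²/96 = 0.0066485
  stratum 3: (480/2200)²·0.56²/26 = 0.000574169
V_st = 0.0127567
V_srs = s²/n = 5.254/169 = 0.0310888
Relative efficiency = V_srs / V_st = 0.0310888/0.0127567 = 2.4371

RE ≈ 2.437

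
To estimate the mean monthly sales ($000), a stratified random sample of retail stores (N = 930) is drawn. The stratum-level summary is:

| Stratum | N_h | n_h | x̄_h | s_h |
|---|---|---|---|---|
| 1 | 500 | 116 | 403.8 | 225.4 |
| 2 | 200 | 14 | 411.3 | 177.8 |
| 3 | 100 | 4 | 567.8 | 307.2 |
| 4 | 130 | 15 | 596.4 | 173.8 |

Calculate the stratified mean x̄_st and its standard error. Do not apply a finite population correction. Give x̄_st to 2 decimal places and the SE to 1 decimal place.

x̄_st = Σ W_h x̄_h = (500·403.8 + 200·411.3 + 100·567.8 + 130·596.4)/930 = 449.96989
V̂(x̄_st) = Σ W_h² s_h²/n_h, with W_h = N_h/N and N = 930:
  stratum 1: (500/930)²·225.4²/116 = 126.597
  stratum 2: (200/930)²·177.8²/14 = 104.431
  stratum 3: (100/930)²·307.2²/4 = 272.783
  stratum 4: (130/930)²·173.8²/15 = 39.3486
V̂(x̄_st) = 543.159
SE(x̄_st) = √543.159 = 23.3058

x̄_st ≈ 449.97, SE ≈ 23.3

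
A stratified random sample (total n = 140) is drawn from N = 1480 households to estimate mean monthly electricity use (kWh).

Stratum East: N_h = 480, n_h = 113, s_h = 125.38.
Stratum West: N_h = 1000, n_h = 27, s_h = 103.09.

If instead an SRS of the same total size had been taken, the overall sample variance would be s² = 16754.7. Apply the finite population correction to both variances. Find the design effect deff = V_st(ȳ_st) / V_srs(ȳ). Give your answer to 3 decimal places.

deff ≈ 1.717

V̂(ȳ_st) = Σ W_h² (1 − n_h/N_h) s_h²/n_h, with W_h = N_h/N and N = 1480:
  stratum East: (480/1480)²·(1 − 113/480)·125.38²/113 = 11.1882
  stratum West: (1000/1480)²·(1 − 27/1000)·103.09²/27 = 174.847
V_st = 186.035
V_srs = (1 − 140/1480)·16754.7/140 = 108.356
deff = V_st / V_srs = 186.035/108.356 = 1.7169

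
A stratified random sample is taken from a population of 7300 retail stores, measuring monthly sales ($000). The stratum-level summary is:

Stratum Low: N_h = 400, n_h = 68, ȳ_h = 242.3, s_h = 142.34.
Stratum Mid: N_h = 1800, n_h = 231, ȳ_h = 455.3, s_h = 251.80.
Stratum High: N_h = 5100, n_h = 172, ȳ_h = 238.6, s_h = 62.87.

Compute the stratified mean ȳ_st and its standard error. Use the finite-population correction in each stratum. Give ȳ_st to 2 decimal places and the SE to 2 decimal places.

ȳ_st = Σ W_h ȳ_h = (400·242.3 + 1800·455.3 + 5100·238.6)/7300 = 292.23562
V̂(ȳ_st) = Σ W_h² (1 − n_h/N_h) s_h²/n_h, with W_h = N_h/N and N = 7300:
  stratum Low: (400/7300)²·(1 − 68/400)·142.34²/68 = 0.742502
  stratum Mid: (1800/7300)²·(1 − 231/1800)·251.80²/231 = 14.5462
  stratum High: (5100/7300)²·(1 − 172/5100)·62.87²/172 = 10.8381
V̂(ȳ_st) = 26.1268
SE(ȳ_st) = √26.1268 = 5.11144

ȳ_st ≈ 292.24, SE ≈ 5.11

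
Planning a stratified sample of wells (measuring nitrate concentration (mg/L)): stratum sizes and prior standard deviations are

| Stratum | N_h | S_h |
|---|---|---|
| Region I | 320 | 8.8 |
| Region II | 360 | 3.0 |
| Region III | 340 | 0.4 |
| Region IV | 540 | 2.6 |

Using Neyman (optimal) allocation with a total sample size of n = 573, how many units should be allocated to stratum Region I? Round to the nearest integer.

297

Neyman allocation: n_h = n · N_h S_h / Σ N_i S_i, with n = 573.
  stratum Region I: N_h·S_h = 320·8.8 = 2816.00
  stratum Region II: N_h·S_h = 360·3.0 = 1080.00
  stratum Region III: N_h·S_h = 340·0.4 = 136.00
  stratum Region IV: N_h·S_h = 540·2.6 = 1404.00
Σ N_h S_h = 5436.00
n for stratum Region I = 573·2816.00/5436.00 = 296.830 → 297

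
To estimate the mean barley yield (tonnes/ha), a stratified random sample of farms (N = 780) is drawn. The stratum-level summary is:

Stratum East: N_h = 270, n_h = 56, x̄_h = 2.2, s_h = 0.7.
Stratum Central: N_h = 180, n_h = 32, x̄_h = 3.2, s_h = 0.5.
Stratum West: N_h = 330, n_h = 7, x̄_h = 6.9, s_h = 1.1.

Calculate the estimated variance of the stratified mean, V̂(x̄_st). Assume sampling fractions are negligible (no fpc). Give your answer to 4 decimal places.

V̂(x̄_st) = Σ W_h² s_h²/n_h, with W_h = N_h/N and N = 780:
  stratum East: (270/780)²·0.7²/56 = 0.00104845
  stratum Central: (180/780)²·0.5²/32 = 0.00041605
  stratum West: (330/780)²·1.1²/7 = 0.0309404
V̂(x̄_st) = 0.0324049

V̂(x̄_st) ≈ 0.0324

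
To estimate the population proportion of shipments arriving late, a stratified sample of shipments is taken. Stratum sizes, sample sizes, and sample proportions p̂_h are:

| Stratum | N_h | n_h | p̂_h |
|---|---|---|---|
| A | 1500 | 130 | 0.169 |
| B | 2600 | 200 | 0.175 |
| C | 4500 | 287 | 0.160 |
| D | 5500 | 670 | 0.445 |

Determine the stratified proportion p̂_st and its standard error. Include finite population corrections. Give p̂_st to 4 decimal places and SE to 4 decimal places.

p̂_st ≈ 0.2749, SE ≈ 0.0113

N = 14100; stratum weights W_h = N_h/N.
p̂_st = Σ W_h p̂_h = (1500·0.169 + 2600·0.175 + 4500·0.160 + 5500·0.445)/14100 = 0.27489
V̂(p̂_st) = Σ W_h² (1 − n_h/N_h) p̂_h(1−p̂_h)/(n_h−1):
  stratum A: (1500/14100)²·(1 − 130/1500)·0.169·0.831/129 = 1.12531e-05
  stratum B: (2600/14100)²·(1 − 200/2600)·0.175·0.825/199 = 2.27712e-05
  stratum C: (4500/14100)²·(1 − 287/4500)·0.160·0.840/286 = 4.48125e-05
  stratum D: (5500/14100)²·(1 − 670/5500)·0.445·0.555/669 = 4.93286e-05
V̂(p̂_st) = 0.000128165; SE = √V̂ = 0.011321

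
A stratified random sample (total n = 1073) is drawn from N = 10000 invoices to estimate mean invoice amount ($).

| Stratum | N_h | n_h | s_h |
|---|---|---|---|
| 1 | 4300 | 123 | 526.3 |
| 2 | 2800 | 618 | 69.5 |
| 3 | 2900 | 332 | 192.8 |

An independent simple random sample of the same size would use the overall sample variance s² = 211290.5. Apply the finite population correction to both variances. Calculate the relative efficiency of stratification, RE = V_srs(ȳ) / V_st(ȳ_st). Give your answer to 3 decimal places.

V̂(ȳ_st) = Σ W_h² (1 − n_h/N_h) s_h²/n_h, with W_h = N_h/N and N = 10000:
  stratum 1: (4300/10000)²·(1 − 123/4300)·526.3²/123 = 404.478
  stratum 2: (2800/10000)²·(1 − 618/2800)·69.5²/618 = 0.477523
  stratum 3: (2900/10000)²·(1 − 332/2900)·192.8²/332 = 8.33814
V_st = 413.293
V_srs = (1 − 1073/10000)·211290.5/1073 = 175.787
Relative efficiency = V_srs / V_st = 175.787/413.293 = 0.4253

RE ≈ 0.425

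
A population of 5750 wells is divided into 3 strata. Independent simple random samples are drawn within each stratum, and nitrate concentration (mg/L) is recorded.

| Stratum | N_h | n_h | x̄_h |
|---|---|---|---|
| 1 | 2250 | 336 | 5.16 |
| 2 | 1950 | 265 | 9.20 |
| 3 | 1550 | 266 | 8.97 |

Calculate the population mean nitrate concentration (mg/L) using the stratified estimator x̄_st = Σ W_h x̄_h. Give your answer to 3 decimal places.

x̄_st ≈ 7.557

N = Σ N_h = 5750. Stratum weights W_h = N_h/N.
x̄_st = (2250·5.16 + 1950·9.20 + 1550·8.97) / 5750 = 7.55713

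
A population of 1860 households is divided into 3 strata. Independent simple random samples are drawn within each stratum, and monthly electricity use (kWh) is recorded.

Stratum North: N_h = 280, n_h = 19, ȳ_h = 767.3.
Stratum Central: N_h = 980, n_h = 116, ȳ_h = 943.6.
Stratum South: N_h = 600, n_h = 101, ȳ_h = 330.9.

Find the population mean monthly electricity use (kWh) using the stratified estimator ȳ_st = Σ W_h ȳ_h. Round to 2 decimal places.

N = Σ N_h = 1860. Stratum weights W_h = N_h/N.
ȳ_st = (280·767.3 + 980·943.6 + 600·330.9) / 1860 = 719.4151

ȳ_st ≈ 719.42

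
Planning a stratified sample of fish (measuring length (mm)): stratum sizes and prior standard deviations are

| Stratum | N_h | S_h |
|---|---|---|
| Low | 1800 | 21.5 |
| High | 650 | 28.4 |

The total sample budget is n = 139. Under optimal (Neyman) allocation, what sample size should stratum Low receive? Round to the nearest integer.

Neyman allocation: n_h = n · N_h S_h / Σ N_i S_i, with n = 139.
  stratum Low: N_h·S_h = 1800·21.5 = 38700.00
  stratum High: N_h·S_h = 650·28.4 = 18460.00
Σ N_h S_h = 57160.00
n for stratum Low = 139·38700.00/57160.00 = 94.110 → 94

94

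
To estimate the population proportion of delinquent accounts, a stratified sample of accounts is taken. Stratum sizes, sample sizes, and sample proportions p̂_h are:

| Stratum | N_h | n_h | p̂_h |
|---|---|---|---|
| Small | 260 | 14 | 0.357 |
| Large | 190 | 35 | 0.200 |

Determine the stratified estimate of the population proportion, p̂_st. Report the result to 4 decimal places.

p̂_st ≈ 0.2907

N = 450; stratum weights W_h = N_h/N.
p̂_st = Σ W_h p̂_h = (260·0.357 + 190·0.200)/450 = 0.29071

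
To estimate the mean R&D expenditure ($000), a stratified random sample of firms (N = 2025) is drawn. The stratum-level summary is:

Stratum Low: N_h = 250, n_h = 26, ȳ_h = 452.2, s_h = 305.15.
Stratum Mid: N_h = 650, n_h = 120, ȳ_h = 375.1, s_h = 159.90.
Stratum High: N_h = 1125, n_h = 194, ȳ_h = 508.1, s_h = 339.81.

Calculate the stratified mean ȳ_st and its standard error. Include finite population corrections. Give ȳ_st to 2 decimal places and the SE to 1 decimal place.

ȳ_st = Σ W_h ȳ_h = (250·452.2 + 650·375.1 + 1125·508.1)/2025 = 458.50741
V̂(ȳ_st) = Σ W_h² (1 − n_h/N_h) s_h²/n_h, with W_h = N_h/N and N = 2025:
  stratum Low: (250/2025)²·(1 − 26/250)·305.15²/26 = 48.9093
  stratum Mid: (650/2025)²·(1 − 120/650)·159.90²/120 = 17.9001
  stratum High: (1125/2025)²·(1 − 194/1125)·339.81²/194 = 152.028
V̂(ȳ_st) = 218.837
SE(ȳ_st) = √218.837 = 14.7931

ȳ_st ≈ 458.51, SE ≈ 14.8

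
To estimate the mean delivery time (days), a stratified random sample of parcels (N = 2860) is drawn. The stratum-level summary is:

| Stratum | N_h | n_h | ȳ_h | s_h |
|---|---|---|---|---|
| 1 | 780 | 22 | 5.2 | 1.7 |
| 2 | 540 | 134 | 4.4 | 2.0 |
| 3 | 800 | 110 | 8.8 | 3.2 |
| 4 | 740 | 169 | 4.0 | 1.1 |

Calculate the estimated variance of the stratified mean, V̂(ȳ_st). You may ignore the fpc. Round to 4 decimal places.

V̂(ȳ_st) ≈ 0.0186

V̂(ȳ_st) = Σ W_h² s_h²/n_h, with W_h = N_h/N and N = 2860:
  stratum 1: (780/2860)²·1.7²/22 = 0.00977085
  stratum 2: (540/2860)²·2.0²/134 = 0.00106417
  stratum 3: (800/2860)²·3.2²/110 = 0.00728375
  stratum 4: (740/2860)²·1.1²/169 = 0.000479325
V̂(ȳ_st) = 0.0185981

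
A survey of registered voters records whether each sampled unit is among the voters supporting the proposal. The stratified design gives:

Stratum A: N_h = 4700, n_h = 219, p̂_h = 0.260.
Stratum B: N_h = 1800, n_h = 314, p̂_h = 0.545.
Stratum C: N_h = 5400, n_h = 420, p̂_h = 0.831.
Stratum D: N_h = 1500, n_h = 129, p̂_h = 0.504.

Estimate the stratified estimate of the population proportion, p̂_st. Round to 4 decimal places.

p̂_st ≈ 0.5557

N = 13400; stratum weights W_h = N_h/N.
p̂_st = Σ W_h p̂_h = (4700·0.260 + 1800·0.545 + 5400·0.831 + 1500·0.504)/13400 = 0.55570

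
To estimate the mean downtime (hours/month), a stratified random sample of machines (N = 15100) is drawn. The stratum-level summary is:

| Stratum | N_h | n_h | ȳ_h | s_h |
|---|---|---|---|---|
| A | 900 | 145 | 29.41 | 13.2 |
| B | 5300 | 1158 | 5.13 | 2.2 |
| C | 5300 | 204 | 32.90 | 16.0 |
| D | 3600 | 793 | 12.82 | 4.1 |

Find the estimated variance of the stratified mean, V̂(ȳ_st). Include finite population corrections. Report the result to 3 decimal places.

V̂(ȳ_st) ≈ 0.154

V̂(ȳ_st) = Σ W_h² (1 − n_h/N_h) s_h²/n_h, with W_h = N_h/N and N = 15100:
  stratum A: (900/15100)²·(1 − 145/900)·13.2²/145 = 0.00358109
  stratum B: (5300/15100)²·(1 − 1158/5300)·2.2²/1158 = 0.00040241
  stratum C: (5300/15100)²·(1 − 204/5300)·16.0²/204 = 0.148649
  stratum D: (3600/15100)²·(1 − 793/3600)·4.1²/793 = 0.000939476
V̂(ȳ_st) = 0.153572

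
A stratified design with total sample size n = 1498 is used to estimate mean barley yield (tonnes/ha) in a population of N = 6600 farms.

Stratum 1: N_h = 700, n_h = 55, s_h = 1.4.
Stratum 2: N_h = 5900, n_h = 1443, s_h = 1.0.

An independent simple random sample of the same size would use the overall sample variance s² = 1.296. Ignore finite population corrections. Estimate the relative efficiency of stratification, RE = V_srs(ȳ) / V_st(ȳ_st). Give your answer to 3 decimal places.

RE ≈ 0.906

V̂(ȳ_st) = Σ W_h² s_h²/n_h, with W_h = N_h/N and N = 6600:
  stratum 1: (700/6600)²·1.4²/55 = 0.000400868
  stratum 2: (5900/6600)²·1.0²/1443 = 0.000553796
V_st = 0.000954664
V_srs = s²/n = 1.296/1498 = 0.000865154
Relative efficiency = V_srs / V_st = 0.000865154/0.000954664 = 0.9062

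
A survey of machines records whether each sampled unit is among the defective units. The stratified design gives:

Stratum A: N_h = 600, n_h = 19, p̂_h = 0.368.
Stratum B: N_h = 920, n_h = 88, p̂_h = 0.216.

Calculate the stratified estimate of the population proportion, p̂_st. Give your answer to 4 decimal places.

p̂_st ≈ 0.2760

N = 1520; stratum weights W_h = N_h/N.
p̂_st = Σ W_h p̂_h = (600·0.368 + 920·0.216)/1520 = 0.27600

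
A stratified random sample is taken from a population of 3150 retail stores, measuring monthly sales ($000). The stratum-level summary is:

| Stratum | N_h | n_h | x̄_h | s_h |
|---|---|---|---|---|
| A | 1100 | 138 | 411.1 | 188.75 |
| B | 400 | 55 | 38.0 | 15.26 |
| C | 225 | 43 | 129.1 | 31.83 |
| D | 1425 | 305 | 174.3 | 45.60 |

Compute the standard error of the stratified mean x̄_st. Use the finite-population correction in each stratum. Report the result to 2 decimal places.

SE(x̄_st) ≈ 5.37

V̂(x̄_st) = Σ W_h² (1 − n_h/N_h) s_h²/n_h, with W_h = N_h/N and N = 3150:
  stratum A: (1100/3150)²·(1 − 138/1100)·188.75²/138 = 27.5322
  stratum B: (400/3150)²·(1 − 55/400)·15.26²/55 = 0.058885
  stratum C: (225/3150)²·(1 − 43/225)·31.83²/43 = 0.0972384
  stratum D: (1425/3150)²·(1 − 305/1425)·45.60²/305 = 1.09658
V̂(x̄_st) = 28.7849
SE(x̄_st) = √28.7849 = 5.36516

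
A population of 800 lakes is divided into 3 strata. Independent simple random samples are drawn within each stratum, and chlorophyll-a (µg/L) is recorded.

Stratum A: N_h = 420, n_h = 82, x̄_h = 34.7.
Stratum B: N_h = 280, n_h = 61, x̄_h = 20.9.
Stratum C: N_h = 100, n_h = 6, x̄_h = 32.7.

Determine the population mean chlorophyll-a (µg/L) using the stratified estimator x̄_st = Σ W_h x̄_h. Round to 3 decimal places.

N = Σ N_h = 800. Stratum weights W_h = N_h/N.
x̄_st = (420·34.7 + 280·20.9 + 100·32.7) / 800 = 29.62000

x̄_st ≈ 29.620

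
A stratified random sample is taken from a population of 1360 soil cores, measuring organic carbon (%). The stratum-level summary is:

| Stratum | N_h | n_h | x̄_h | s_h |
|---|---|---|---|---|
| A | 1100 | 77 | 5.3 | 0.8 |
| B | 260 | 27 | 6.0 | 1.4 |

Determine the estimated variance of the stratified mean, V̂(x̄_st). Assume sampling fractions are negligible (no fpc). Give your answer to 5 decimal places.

V̂(x̄_st) = Σ W_h² s_h²/n_h, with W_h = N_h/N and N = 1360:
  stratum A: (1100/1360)²·0.8²/77 = 0.00543747
  stratum B: (260/1360)²·1.4²/27 = 0.00265315
V̂(x̄_st) = 0.00809062

V̂(x̄_st) ≈ 0.00809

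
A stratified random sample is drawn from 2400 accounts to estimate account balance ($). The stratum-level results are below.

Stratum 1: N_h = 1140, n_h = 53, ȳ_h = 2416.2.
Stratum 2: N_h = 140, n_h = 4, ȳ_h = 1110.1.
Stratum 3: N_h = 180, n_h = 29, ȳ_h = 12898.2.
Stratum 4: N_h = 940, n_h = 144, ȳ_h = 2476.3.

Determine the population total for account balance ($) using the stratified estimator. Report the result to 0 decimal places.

τ̂_st = Σ N_h ȳ_h = 1140·2416.2 + 140·1110.1 + 180·12898.2 + 940·2476.3 = 7559280

τ̂_st ≈ 7559280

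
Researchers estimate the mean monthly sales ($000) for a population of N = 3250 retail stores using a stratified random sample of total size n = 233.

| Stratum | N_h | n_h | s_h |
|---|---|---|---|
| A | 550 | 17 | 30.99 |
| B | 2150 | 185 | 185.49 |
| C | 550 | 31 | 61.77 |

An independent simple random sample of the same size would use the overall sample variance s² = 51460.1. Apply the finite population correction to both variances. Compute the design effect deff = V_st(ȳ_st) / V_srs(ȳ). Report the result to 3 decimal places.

deff ≈ 0.387

V̂(ȳ_st) = Σ W_h² (1 − n_h/N_h) s_h²/n_h, with W_h = N_h/N and N = 3250:
  stratum A: (550/3250)²·(1 − 17/550)·30.99²/17 = 1.5679
  stratum B: (2150/3250)²·(1 − 185/2150)·185.49²/185 = 74.3881
  stratum C: (550/3250)²·(1 − 31/550)·61.77²/31 = 3.32626
V_st = 79.2823
V_srs = (1 − 233/3250)·51460.1/233 = 205.025
deff = V_st / V_srs = 79.2823/205.025 = 0.3867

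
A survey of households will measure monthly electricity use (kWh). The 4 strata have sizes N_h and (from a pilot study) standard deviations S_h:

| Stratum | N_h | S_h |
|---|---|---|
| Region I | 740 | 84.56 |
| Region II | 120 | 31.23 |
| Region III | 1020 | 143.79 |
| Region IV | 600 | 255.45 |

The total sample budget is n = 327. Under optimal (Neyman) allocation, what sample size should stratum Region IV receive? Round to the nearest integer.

137

Neyman allocation: n_h = n · N_h S_h / Σ N_i S_i, with n = 327.
  stratum Region I: N_h·S_h = 740·84.56 = 62574.40
  stratum Region II: N_h·S_h = 120·31.23 = 3747.60
  stratum Region III: N_h·S_h = 1020·143.79 = 146665.80
  stratum Region IV: N_h·S_h = 600·255.45 = 153270.00
Σ N_h S_h = 366257.80
n for stratum Region IV = 327·153270.00/366257.80 = 136.842 → 137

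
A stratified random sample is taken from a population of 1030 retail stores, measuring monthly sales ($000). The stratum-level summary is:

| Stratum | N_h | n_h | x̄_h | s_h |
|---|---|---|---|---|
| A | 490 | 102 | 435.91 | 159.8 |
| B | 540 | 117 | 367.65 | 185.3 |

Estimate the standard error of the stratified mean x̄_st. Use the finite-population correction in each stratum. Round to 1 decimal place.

V̂(x̄_st) = Σ W_h² (1 − n_h/N_h) s_h²/n_h, with W_h = N_h/N and N = 1030:
  stratum A: (490/1030)²·(1 − 102/490)·159.8²/102 = 44.8649
  stratum B: (540/1030)²·(1 − 117/540)·185.3²/117 = 63.1866
V̂(x̄_st) = 108.051
SE(x̄_st) = √108.051 = 10.3948

SE(x̄_st) ≈ 10.4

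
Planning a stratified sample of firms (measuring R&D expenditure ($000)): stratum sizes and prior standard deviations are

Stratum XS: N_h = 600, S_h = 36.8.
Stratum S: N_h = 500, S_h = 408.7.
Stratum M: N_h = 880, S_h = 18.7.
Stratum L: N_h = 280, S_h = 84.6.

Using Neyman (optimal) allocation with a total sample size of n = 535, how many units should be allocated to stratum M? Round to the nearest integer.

Neyman allocation: n_h = n · N_h S_h / Σ N_i S_i, with n = 535.
  stratum XS: N_h·S_h = 600·36.8 = 22080.00
  stratum S: N_h·S_h = 500·408.7 = 204350.00
  stratum M: N_h·S_h = 880·18.7 = 16456.00
  stratum L: N_h·S_h = 280·84.6 = 23688.00
Σ N_h S_h = 266574.00
n for stratum M = 535·16456.00/266574.00 = 33.026 → 33

33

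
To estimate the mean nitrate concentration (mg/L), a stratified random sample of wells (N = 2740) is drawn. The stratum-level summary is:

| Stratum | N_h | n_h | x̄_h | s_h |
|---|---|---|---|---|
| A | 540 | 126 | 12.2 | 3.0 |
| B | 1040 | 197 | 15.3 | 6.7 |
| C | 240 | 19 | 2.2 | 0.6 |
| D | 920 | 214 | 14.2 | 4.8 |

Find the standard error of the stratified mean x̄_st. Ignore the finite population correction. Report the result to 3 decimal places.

V̂(x̄_st) = Σ W_h² s_h²/n_h, with W_h = N_h/N and N = 2740:
  stratum A: (540/2740)²·3.0²/126 = 0.00277433
  stratum B: (1040/2740)²·6.7²/197 = 0.0328283
  stratum C: (240/2740)²·0.6²/19 = 0.000145368
  stratum D: (920/2740)²·4.8²/214 = 0.0121379
V̂(x̄_st) = 0.0478859
SE(x̄_st) = √0.0478859 = 0.218829

SE(x̄_st) ≈ 0.219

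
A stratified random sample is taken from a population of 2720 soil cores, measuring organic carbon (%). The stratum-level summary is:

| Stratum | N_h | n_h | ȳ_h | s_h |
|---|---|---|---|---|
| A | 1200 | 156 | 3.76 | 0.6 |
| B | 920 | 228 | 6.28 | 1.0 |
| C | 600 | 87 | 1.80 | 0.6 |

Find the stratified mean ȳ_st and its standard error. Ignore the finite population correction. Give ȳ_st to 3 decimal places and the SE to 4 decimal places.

ȳ_st ≈ 4.180, SE ≈ 0.0339

ȳ_st = Σ W_h ȳ_h = (1200·3.76 + 920·6.28 + 600·1.80)/2720 = 4.18000
V̂(ȳ_st) = Σ W_h² s_h²/n_h, with W_h = N_h/N and N = 2720:
  stratum A: (1200/2720)²·0.6²/156 = 0.000449162
  stratum B: (920/2720)²·1.0²/228 = 0.000501768
  stratum C: (600/2720)²·0.6²/87 = 0.000201348
V̂(ȳ_st) = 0.00115228
SE(ȳ_st) = √0.00115228 = 0.0339452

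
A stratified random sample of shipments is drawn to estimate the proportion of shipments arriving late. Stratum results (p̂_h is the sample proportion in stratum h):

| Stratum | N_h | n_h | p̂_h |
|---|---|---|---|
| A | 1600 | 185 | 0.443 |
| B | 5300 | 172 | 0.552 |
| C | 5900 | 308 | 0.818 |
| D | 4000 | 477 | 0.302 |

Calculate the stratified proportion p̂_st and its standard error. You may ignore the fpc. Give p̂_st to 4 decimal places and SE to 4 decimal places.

N = 16800; stratum weights W_h = N_h/N.
p̂_st = Σ W_h p̂_h = (1600·0.443 + 5300·0.552 + 5900·0.818 + 4000·0.302)/16800 = 0.57551
V̂(p̂_st) = Σ W_h² p̂_h(1−p̂_h)/(n_h−1):
  stratum A: (1600/16800)²·0.443·0.557/184 = 1.21636e-05
  stratum B: (5300/16800)²·0.552·0.448/171 = 0.000143931
  stratum C: (5900/16800)²·0.818·0.182/307 = 5.98097e-05
  stratum D: (4000/16800)²·0.302·0.698/476 = 2.51048e-05
V̂(p̂_st) = 0.000241009; SE = √V̂ = 0.0155245

p̂_st ≈ 0.5755, SE ≈ 0.0155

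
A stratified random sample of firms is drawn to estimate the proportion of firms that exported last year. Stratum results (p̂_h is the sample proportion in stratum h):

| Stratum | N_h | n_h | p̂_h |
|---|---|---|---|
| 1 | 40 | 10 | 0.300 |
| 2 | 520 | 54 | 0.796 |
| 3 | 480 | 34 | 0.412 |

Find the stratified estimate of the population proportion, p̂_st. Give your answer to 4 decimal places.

p̂_st ≈ 0.5997

N = 1040; stratum weights W_h = N_h/N.
p̂_st = Σ W_h p̂_h = (40·0.300 + 520·0.796 + 480·0.412)/1040 = 0.59969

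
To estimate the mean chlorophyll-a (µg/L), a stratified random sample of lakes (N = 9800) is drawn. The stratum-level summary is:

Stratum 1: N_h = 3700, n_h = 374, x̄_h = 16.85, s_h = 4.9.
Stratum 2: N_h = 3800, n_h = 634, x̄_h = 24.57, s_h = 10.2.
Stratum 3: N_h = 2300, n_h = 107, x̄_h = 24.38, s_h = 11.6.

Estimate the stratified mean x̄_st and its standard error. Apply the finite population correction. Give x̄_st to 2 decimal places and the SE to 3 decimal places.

x̄_st ≈ 21.61, SE ≈ 0.308

x̄_st = Σ W_h x̄_h = (3700·16.85 + 3800·24.57 + 2300·24.38)/9800 = 21.61071
V̂(x̄_st) = Σ W_h² (1 − n_h/N_h) s_h²/n_h, with W_h = N_h/N and N = 9800:
  stratum 1: (3700/9800)²·(1 − 374/3700)·4.9²/374 = 0.00822607
  stratum 2: (3800/9800)²·(1 − 634/3800)·10.2²/634 = 0.0205567
  stratum 3: (2300/9800)²·(1 − 107/2300)·11.6²/107 = 0.066046
V̂(x̄_st) = 0.0948288
SE(x̄_st) = √0.0948288 = 0.307943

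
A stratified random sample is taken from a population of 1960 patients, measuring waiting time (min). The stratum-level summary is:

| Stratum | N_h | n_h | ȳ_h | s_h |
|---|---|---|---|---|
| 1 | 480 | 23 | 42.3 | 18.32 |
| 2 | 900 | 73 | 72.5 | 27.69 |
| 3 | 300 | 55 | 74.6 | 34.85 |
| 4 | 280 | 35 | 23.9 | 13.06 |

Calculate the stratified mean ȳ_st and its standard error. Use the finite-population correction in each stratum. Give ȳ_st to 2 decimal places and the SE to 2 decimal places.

ȳ_st ≈ 58.48, SE ≈ 1.84

ȳ_st = Σ W_h ȳ_h = (480·42.3 + 900·72.5 + 300·74.6 + 280·23.9)/1960 = 58.48265
V̂(ȳ_st) = Σ W_h² (1 − n_h/N_h) s_h²/n_h, with W_h = N_h/N and N = 1960:
  stratum 1: (480/1960)²·(1 − 23/480)·18.32²/23 = 0.833237
  stratum 2: (900/1960)²·(1 − 73/900)·27.69²/73 = 2.03497
  stratum 3: (300/1960)²·(1 − 55/300)·34.85²/55 = 0.422492
  stratum 4: (280/1960)²·(1 − 35/280)·13.06²/35 = 0.0870222
V̂(ȳ_st) = 3.37772
SE(ȳ_st) = √3.37772 = 1.83786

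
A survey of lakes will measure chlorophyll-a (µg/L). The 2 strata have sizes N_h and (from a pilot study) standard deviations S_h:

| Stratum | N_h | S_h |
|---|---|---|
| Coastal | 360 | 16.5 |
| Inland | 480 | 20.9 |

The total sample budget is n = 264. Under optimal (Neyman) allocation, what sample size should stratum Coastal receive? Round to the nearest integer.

Neyman allocation: n_h = n · N_h S_h / Σ N_i S_i, with n = 264.
  stratum Coastal: N_h·S_h = 360·16.5 = 5940.00
  stratum Inland: N_h·S_h = 480·20.9 = 10032.00
Σ N_h S_h = 15972.00
n for stratum Coastal = 264·5940.00/15972.00 = 98.182 → 98

98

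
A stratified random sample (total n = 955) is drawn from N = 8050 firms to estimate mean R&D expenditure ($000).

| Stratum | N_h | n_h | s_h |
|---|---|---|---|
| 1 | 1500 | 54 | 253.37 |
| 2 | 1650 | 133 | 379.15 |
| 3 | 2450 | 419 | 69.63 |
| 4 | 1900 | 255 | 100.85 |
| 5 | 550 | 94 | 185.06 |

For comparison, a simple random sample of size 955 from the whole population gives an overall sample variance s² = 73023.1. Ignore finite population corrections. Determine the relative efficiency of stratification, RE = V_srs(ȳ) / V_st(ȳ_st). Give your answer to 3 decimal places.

V̂(ȳ_st) = Σ W_h² s_h²/n_h, with W_h = N_h/N and N = 8050:
  stratum 1: (1500/8050)²·253.37²/54 = 41.2769
  stratum 2: (1650/8050)²·379.15²/133 = 45.4095
  stratum 3: (2450/8050)²·69.63²/419 = 1.07181
  stratum 4: (1900/8050)²·100.85²/255 = 2.22191
  stratum 5: (550/8050)²·185.06²/94 = 1.70071
V_st = 91.6809
V_srs = s²/n = 73023.1/955 = 76.464
Relative efficiency = V_srs / V_st = 76.464/91.6809 = 0.8340

RE ≈ 0.834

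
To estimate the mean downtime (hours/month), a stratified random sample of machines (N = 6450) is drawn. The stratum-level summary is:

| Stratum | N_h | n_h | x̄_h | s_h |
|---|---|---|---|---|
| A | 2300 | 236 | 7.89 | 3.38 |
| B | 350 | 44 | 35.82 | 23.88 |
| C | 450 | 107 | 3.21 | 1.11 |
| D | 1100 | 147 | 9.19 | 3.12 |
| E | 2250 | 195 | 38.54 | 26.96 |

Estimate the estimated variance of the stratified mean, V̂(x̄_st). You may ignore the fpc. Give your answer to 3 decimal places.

V̂(x̄_st) = Σ W_h² s_h²/n_h, with W_h = N_h/N and N = 6450:
  stratum A: (2300/6450)²·3.38²/236 = 0.00615542
  stratum B: (350/6450)²·23.88²/44 = 0.0381621
  stratum C: (450/6450)²·1.11²/107 = 5.6049e-05
  stratum D: (1100/6450)²·3.12²/147 = 0.00192601
  stratum E: (2250/6450)²·26.96²/195 = 0.453577
V̂(x̄_st) = 0.499876

V̂(x̄_st) ≈ 0.500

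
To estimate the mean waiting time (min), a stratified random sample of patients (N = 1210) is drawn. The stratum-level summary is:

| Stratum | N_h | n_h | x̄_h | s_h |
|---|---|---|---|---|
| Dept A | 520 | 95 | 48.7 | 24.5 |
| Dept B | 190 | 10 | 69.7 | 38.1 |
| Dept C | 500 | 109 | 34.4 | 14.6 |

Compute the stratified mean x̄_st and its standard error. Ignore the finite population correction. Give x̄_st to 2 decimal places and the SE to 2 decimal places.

x̄_st = Σ W_h x̄_h = (520·48.7 + 190·69.7 + 500·34.4)/1210 = 46.08843
V̂(x̄_st) = Σ W_h² s_h²/n_h, with W_h = N_h/N and N = 1210:
  stratum Dept A: (520/1210)²·24.5²/95 = 1.16693
  stratum Dept B: (190/1210)²·38.1²/10 = 3.5792
  stratum Dept C: (500/1210)²·14.6²/109 = 0.333925
V̂(x̄_st) = 5.08006
SE(x̄_st) = √5.08006 = 2.2539

x̄_st ≈ 46.09, SE ≈ 2.25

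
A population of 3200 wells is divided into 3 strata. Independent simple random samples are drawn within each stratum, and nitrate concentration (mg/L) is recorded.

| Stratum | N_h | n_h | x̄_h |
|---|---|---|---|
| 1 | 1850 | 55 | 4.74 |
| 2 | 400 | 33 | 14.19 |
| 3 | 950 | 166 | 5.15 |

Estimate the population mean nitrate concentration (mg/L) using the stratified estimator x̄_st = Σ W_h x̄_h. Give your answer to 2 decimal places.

N = Σ N_h = 3200. Stratum weights W_h = N_h/N.
x̄_st = (1850·4.74 + 400·14.19 + 950·5.15) / 3200 = 6.0430

x̄_st ≈ 6.04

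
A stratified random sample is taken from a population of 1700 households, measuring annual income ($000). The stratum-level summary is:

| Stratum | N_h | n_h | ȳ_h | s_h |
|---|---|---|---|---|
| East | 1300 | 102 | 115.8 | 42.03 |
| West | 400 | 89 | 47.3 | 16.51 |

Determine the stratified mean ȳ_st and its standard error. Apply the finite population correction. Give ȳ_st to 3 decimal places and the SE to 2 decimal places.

ȳ_st = Σ W_h ȳ_h = (1300·115.8 + 400·47.3)/1700 = 99.68235
V̂(ȳ_st) = Σ W_h² (1 − n_h/N_h) s_h²/n_h, with W_h = N_h/N and N = 1700:
  stratum East: (1300/1700)²·(1 − 102/1300)·42.03²/102 = 9.33299
  stratum West: (400/1700)²·(1 − 89/400)·16.51²/89 = 0.131834
V̂(ȳ_st) = 9.46483
SE(ȳ_st) = √9.46483 = 3.0765

ȳ_st ≈ 99.682, SE ≈ 3.08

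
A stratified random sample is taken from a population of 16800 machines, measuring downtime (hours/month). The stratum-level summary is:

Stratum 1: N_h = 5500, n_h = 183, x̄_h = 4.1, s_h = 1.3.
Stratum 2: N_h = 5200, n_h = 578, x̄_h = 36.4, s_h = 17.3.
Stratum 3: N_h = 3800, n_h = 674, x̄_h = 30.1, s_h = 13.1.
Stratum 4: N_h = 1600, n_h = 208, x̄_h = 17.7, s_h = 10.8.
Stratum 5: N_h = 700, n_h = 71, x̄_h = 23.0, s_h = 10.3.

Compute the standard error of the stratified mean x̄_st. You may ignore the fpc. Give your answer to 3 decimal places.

V̂(x̄_st) = Σ W_h² s_h²/n_h, with W_h = N_h/N and N = 16800:
  stratum 1: (5500/16800)²·1.3²/183 = 0.000989789
  stratum 2: (5200/16800)²·17.3²/578 = 0.0496081
  stratum 3: (3800/16800)²·13.1²/674 = 0.0130266
  stratum 4: (1600/16800)²·10.8²/208 = 0.00508634
  stratum 5: (700/16800)²·10.3²/71 = 0.00259414
V̂(x̄_st) = 0.071305
SE(x̄_st) = √0.071305 = 0.26703

SE(x̄_st) ≈ 0.267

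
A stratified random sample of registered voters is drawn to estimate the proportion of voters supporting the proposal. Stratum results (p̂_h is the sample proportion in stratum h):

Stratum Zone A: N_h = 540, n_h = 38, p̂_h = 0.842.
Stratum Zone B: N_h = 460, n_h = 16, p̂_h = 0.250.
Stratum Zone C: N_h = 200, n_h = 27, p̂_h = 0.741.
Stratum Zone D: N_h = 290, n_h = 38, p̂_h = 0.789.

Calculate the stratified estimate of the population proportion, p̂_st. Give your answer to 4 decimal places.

p̂_st ≈ 0.6354

N = 1490; stratum weights W_h = N_h/N.
p̂_st = Σ W_h p̂_h = (540·0.842 + 460·0.250 + 200·0.741 + 290·0.789)/1490 = 0.63536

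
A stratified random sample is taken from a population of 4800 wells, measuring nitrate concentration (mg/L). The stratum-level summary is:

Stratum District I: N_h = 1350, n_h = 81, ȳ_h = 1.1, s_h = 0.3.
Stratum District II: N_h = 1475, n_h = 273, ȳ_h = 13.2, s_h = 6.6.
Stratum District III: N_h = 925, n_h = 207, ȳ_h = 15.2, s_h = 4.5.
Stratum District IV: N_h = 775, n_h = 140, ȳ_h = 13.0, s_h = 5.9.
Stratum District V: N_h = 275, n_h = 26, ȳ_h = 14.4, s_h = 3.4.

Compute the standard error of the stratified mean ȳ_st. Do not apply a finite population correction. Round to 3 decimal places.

SE(ȳ_st) ≈ 0.163

V̂(ȳ_st) = Σ W_h² s_h²/n_h, with W_h = N_h/N and N = 4800:
  stratum District I: (1350/4800)²·0.3²/81 = 8.78906e-05
  stratum District II: (1475/4800)²·6.6²/273 = 0.015067
  stratum District III: (925/4800)²·4.5²/207 = 0.00363292
  stratum District IV: (775/4800)²·5.9²/140 = 0.00648182
  stratum District V: (275/4800)²·3.4²/26 = 0.00145938
V̂(ȳ_st) = 0.026729
SE(ȳ_st) = √0.026729 = 0.16349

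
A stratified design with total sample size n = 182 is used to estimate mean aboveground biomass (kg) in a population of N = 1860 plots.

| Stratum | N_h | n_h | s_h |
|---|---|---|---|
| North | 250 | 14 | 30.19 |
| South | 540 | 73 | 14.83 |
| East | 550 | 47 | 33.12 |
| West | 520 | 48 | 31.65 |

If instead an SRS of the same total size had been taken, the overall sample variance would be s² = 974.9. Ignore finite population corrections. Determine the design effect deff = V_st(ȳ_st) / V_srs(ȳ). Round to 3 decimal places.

deff ≈ 0.952

V̂(ȳ_st) = Σ W_h² s_h²/n_h, with W_h = N_h/N and N = 1860:
  stratum North: (250/1860)²·30.19²/14 = 1.17612
  stratum South: (540/1860)²·14.83²/73 = 0.253934
  stratum East: (550/1860)²·33.12²/47 = 2.04071
  stratum West: (520/1860)²·31.65²/48 = 1.63112
V_st = 5.10189
V_srs = s²/n = 974.9/182 = 5.35659
deff = V_st / V_srs = 5.10189/5.35659 = 0.9525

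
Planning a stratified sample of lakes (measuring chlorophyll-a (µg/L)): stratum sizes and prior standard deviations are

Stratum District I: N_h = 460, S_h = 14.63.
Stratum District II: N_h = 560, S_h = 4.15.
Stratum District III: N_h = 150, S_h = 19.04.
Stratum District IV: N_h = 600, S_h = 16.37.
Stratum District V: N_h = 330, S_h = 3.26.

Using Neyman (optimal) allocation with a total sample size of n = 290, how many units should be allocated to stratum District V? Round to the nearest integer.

Neyman allocation: n_h = n · N_h S_h / Σ N_i S_i, with n = 290.
  stratum District I: N_h·S_h = 460·14.63 = 6729.80
  stratum District II: N_h·S_h = 560·4.15 = 2324.00
  stratum District III: N_h·S_h = 150·19.04 = 2856.00
  stratum District IV: N_h·S_h = 600·16.37 = 9822.00
  stratum District V: N_h·S_h = 330·3.26 = 1075.80
Σ N_h S_h = 22807.60
n for stratum District V = 290·1075.80/22807.60 = 13.679 → 14

14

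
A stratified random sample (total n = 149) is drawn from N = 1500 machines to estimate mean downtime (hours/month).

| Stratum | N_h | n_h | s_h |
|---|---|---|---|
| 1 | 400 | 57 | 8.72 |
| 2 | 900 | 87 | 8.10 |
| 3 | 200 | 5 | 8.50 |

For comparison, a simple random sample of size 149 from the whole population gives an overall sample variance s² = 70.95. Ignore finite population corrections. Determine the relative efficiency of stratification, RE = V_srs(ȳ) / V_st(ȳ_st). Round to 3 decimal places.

V̂(ȳ_st) = Σ W_h² s_h²/n_h, with W_h = N_h/N and N = 1500:
  stratum 1: (400/1500)²·8.72²/57 = 0.0948627
  stratum 2: (900/1500)²·8.10²/87 = 0.27149
  stratum 3: (200/1500)²·8.50²/5 = 0.256889
V_st = 0.623241
V_srs = s²/n = 70.95/149 = 0.476174
Relative efficiency = V_srs / V_st = 0.476174/0.623241 = 0.7640

RE ≈ 0.764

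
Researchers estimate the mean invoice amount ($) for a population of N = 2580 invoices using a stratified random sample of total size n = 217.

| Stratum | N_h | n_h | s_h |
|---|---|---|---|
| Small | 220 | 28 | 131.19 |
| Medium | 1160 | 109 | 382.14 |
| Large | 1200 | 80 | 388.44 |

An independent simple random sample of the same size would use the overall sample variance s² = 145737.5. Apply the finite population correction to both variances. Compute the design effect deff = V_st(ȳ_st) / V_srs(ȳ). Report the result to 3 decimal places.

V̂(ȳ_st) = Σ W_h² (1 − n_h/N_h) s_h²/n_h, with W_h = N_h/N and N = 2580:
  stratum Small: (220/2580)²·(1 − 28/220)·131.19²/28 = 3.90057
  stratum Medium: (1160/2580)²·(1 − 109/1160)·382.14²/109 = 245.38
  stratum Large: (1200/2580)²·(1 − 80/1200)·388.44²/80 = 380.818
V_st = 630.099
V_srs = (1 − 217/2580)·145737.5/217 = 615.114
deff = V_st / V_srs = 630.099/615.114 = 1.0244

deff ≈ 1.024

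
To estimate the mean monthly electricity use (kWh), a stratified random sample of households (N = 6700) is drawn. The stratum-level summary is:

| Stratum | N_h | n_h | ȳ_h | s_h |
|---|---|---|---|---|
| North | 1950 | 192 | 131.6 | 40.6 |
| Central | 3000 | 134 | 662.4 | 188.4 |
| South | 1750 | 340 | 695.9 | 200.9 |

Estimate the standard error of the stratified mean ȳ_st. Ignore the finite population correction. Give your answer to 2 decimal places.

V̂(ȳ_st) = Σ W_h² s_h²/n_h, with W_h = N_h/N and N = 6700:
  stratum North: (1950/6700)²·40.6²/192 = 0.727228
  stratum Central: (3000/6700)²·188.4²/134 = 53.1068
  stratum South: (1750/6700)²·200.9²/340 = 8.09855
V̂(ȳ_st) = 61.9326
SE(ȳ_st) = √61.9326 = 7.86972

SE(ȳ_st) ≈ 7.87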